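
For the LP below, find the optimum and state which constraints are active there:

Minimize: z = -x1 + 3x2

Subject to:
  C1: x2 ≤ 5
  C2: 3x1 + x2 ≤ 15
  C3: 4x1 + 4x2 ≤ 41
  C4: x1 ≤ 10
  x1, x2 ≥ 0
Optimal: x1 = 5, x2 = 0
Slack at optimum:
  C1: slack = 5
  C2: slack = 0 (binding)
  C3: slack = 21
  C4: slack = 5
  x1 ≥ 0: x1 = 5
  x2 ≥ 0: x2 = 0 (binding)
Binding constraints: C2, x2 ≥ 0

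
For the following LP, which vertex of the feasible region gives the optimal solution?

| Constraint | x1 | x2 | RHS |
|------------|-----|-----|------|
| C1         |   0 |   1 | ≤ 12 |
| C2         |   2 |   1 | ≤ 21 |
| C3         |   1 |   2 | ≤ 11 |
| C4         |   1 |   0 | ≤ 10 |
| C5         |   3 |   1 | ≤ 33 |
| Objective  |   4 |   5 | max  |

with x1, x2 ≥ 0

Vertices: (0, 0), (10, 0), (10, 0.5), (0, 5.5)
Evaluating z = 4x1 + 5x2 at each vertex:
  (0, 0): z = 0
  (10, 0): z = 40
  (10, 0.5): z = 42.5
  (0, 5.5): z = 27.5

The largest value is z = 42.5, attained at (10, 0.5).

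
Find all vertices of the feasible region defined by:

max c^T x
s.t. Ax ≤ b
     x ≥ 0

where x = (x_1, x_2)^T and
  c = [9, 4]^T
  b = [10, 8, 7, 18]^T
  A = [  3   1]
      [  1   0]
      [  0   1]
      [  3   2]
Each vertex is the intersection of two constraint boundaries that also satisfies all remaining constraints:
  x_1 = 0 and x_2 = 0 → (0, 0)
  3x_1 + x_2 = 10 and x_2 = 0 → (3.333, 0)
  3x_1 + x_2 = 10 and x_2 = 7 → (1, 7)
  x_2 = 7 and x_1 = 0 → (0, 7)

Vertices: (0, 0), (3.333, 0), (1, 7), (0, 7)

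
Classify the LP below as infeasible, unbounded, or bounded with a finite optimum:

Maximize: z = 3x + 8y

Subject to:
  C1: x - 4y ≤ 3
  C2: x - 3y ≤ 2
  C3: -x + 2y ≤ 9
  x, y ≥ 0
Feasible point: (0, 0) satisfies every constraint, so the LP is feasible.
Direction d = (3, 1): for each constraint row a, a·d ≤ 0 —
  (1)(3) + (-4)(1) = -1 ≤ 0
  (1)(3) + (-3)(1) = 0 ≤ 0
  (-1)(3) + (2)(1) = -1 ≤ 0
and d ≥ 0, so (0, 0) + t·d stays feasible for every t ≥ 0. Along this ray z = 3x + 8y changes by 17 per unit t, so z → +∞.

Unbounded — the objective can increase without bound over the feasible region.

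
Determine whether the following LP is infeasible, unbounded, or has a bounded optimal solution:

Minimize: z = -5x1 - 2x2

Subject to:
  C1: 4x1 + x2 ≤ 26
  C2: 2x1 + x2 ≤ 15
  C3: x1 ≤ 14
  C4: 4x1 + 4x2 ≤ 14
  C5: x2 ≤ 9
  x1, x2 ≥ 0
The point (3.5, 0) satisfies every constraint, so the LP is feasible; the constraints give x1 ≤ 14 and x2 ≤ 9, which with x1, x2 ≥ 0 keep the feasible region inside a bounded box. A feasible, bounded LP attains a finite optimum at a vertex.

Evaluating z = -5x1 - 2x2 at each vertex:
  (0, 0): z = 0
  (3.5, 0): z = -17.5
  (0, 3.5): z = -7

The LP has an optimal solution: (3.5, 0) with z = -17.5.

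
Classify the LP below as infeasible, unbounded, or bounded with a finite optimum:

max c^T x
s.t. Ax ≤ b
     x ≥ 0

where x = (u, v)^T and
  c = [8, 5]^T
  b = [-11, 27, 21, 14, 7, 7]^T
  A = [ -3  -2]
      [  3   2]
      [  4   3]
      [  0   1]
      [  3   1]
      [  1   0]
The point (0, 7) satisfies every constraint, so the LP is feasible; the constraints give u ≤ 7 and v ≤ 14, which with u, v ≥ 0 keep the feasible region inside a bounded box. A feasible, bounded LP attains a finite optimum at a vertex.

The LP has an optimal solution: (0, 7) with z = 35.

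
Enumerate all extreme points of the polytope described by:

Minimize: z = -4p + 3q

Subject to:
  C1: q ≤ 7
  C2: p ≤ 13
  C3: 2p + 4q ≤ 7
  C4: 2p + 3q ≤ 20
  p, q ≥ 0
Each vertex is the intersection of two constraint boundaries that also satisfies all remaining constraints:
  p = 0 and q = 0 → (0, 0)
  2p + 4q = 7 and q = 0 → (3.5, 0)
  2p + 4q = 7 and p = 0 → (0, 1.75)

Vertices: (0, 0), (3.5, 0), (0, 1.75)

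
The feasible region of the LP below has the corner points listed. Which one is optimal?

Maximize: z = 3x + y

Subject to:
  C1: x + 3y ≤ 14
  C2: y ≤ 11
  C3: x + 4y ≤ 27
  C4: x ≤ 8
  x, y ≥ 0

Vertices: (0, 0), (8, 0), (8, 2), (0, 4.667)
Evaluating z = 3x + y at each vertex:
  (0, 0): z = 0
  (8, 0): z = 24
  (8, 2): z = 26
  (0, 4.667): z = 4.667

The largest value is z = 26, attained at (8, 2).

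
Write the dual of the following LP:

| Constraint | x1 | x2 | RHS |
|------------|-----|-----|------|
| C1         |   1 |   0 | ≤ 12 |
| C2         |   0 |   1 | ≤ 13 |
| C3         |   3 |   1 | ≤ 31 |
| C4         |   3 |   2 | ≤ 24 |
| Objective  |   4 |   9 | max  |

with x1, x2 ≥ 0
Minimize: z = 12y1 + 13y2 + 31y3 + 24y4

Subject to:
  C1: -y1 - 3y3 - 3y4 ≤ -4
  C2: -y2 - y3 - 2y4 ≤ -9
  y1, y2, y3, y4 ≥ 0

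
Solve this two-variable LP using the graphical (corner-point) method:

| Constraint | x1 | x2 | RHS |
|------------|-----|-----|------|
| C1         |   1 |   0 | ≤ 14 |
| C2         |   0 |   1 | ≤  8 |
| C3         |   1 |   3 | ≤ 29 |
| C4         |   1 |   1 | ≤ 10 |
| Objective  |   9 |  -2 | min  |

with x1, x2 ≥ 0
x1 = 0, x2 = 8, z = -16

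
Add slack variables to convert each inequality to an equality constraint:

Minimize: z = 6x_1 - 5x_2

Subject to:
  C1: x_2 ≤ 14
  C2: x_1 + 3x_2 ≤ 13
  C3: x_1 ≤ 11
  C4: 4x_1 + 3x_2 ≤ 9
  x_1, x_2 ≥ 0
min z = 6x_1 - 5x_2

s.t.
  x_2 + s1 = 14
  x_1 + 3x_2 + s2 = 13
  x_1 + s3 = 11
  4x_1 + 3x_2 + s4 = 9
  x_1, x_2, s1, s2, s3, s4 ≥ 0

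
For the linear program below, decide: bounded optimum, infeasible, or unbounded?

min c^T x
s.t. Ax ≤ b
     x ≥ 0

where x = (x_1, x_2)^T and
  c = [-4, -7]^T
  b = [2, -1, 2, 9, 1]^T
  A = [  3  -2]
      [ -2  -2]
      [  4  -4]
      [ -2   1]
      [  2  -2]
Feasible point: (0, 1) satisfies every constraint, so the LP is feasible.
Direction d = (2, 3): for each constraint row a, a·d ≤ 0 —
  (3)(2) + (-2)(3) = 0 ≤ 0
  (-2)(2) + (-2)(3) = -10 ≤ 0
  (4)(2) + (-4)(3) = -4 ≤ 0
  (-2)(2) + (1)(3) = -1 ≤ 0
  (2)(2) + (-2)(3) = -2 ≤ 0
and d ≥ 0, so (0, 1) + t·d stays feasible for every t ≥ 0. Along this ray z = -4x_1 - 7x_2 changes by -29 per unit t, so z → −∞.

Unbounded — the objective can decrease without bound over the feasible region.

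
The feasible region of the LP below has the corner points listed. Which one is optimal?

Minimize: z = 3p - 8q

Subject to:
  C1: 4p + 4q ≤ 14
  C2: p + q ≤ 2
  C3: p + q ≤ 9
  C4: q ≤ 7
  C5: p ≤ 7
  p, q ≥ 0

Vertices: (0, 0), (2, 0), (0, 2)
Evaluating z = 3p - 8q at each vertex:
  (0, 0): z = 0
  (2, 0): z = 6
  (0, 2): z = -16

The smallest value is z = -16, attained at (0, 2).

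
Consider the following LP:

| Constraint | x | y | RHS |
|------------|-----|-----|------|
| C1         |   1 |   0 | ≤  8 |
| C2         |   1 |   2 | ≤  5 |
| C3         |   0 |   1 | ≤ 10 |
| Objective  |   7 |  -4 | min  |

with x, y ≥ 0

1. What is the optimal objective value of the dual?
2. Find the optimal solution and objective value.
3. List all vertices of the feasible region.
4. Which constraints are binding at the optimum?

1. -10 (by strong duality, equal to the primal optimum)
2. x = 0, y = 2.5, z = -10
3. (0, 0), (5, 0), (0, 2.5)
4. C2, x ≥ 0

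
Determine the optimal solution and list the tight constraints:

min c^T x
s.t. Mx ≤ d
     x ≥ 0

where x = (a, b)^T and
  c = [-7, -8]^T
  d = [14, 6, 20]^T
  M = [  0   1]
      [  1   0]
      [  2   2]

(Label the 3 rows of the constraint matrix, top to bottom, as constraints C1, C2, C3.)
Optimal: a = 0, b = 10
Slack at optimum:
  C1: slack = 4
  C2: slack = 6
  C3: slack = 0 (binding)
  a ≥ 0: a = 0 (binding)
  b ≥ 0: b = 10
Binding constraints: C3, a ≥ 0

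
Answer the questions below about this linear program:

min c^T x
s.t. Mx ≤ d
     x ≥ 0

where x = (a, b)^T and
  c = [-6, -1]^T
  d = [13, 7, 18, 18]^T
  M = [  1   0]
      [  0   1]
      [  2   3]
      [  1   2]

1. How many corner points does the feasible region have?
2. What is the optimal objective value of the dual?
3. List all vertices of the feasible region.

1. 3
2. -54 (by strong duality, equal to the primal optimum)
3. (0, 0), (9, 0), (0, 6)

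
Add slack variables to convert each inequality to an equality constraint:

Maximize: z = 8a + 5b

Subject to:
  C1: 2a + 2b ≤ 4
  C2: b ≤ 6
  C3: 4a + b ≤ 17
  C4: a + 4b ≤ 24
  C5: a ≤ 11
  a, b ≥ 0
max z = 8a + 5b

s.t.
  2a + 2b + s1 = 4
  b + s2 = 6
  4a + b + s3 = 17
  a + 4b + s4 = 24
  a + s5 = 11
  a, b, s1, s2, s3, s4, s5 ≥ 0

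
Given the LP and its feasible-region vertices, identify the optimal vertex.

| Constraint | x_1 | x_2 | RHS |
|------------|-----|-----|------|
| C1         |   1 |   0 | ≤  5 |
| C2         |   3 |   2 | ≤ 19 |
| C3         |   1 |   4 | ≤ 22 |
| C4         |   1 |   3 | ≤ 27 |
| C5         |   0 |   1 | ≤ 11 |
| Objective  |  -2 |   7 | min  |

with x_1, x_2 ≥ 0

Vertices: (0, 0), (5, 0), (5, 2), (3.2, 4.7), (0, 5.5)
Evaluating z = -2x_1 + 7x_2 at each vertex:
  (0, 0): z = 0
  (5, 0): z = -10
  (5, 2): z = 4
  (3.2, 4.7): z = 26.5
  (0, 5.5): z = 38.5

The smallest value is z = -10, attained at (5, 0).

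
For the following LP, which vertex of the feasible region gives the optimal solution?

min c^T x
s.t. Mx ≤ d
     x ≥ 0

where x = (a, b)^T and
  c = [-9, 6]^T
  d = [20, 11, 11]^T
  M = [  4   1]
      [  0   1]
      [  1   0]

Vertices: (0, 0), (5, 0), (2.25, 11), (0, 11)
(5, 0) with z = -45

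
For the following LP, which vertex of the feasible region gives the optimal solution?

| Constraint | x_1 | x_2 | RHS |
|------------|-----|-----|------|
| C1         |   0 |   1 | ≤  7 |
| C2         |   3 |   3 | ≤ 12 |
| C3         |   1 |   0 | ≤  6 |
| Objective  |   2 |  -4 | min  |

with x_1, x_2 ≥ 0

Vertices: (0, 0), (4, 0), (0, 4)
Evaluating z = 2x_1 - 4x_2 at each vertex:
  (0, 0): z = 0
  (4, 0): z = 8
  (0, 4): z = -16

The smallest value is z = -16, attained at (0, 4).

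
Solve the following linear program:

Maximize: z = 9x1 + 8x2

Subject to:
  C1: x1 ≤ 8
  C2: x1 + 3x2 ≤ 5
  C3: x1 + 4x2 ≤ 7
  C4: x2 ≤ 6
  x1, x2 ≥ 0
Each vertex is the intersection of two constraint boundaries that also satisfies all remaining constraints:
  x1 = 0 and x2 = 0 → (0, 0)
  x1 + 3x2 = 5 and x2 = 0 → (5, 0)
  x1 + 3x2 = 5 and x1 = 0 → (0, 1.667)

Evaluating z = 9x1 + 8x2 at each vertex:
  (0, 0): z = 0
  (5, 0): z = 45
  (0, 1.667): z = 13.33

The maximum is at (5, 0) with z = 45.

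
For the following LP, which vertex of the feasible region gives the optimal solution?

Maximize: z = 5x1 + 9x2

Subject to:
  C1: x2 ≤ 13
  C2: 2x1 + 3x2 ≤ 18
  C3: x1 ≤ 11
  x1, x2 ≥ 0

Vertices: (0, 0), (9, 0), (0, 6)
Evaluating z = 5x1 + 9x2 at each vertex:
  (0, 0): z = 0
  (9, 0): z = 45
  (0, 6): z = 54

The largest value is z = 54, attained at (0, 6).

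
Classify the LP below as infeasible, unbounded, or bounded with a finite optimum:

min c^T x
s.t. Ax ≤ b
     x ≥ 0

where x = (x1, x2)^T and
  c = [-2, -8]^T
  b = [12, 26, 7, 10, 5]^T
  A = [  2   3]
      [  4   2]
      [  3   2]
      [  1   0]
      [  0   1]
The point (0, 3.5) satisfies every constraint, so the LP is feasible; the constraints give x1 ≤ 10 and x2 ≤ 5, which with x1, x2 ≥ 0 keep the feasible region inside a bounded box. A feasible, bounded LP attains a finite optimum at a vertex.

Evaluating z = -2x1 - 8x2 at each vertex:
  (0, 0): z = 0
  (2.333, 0): z = -4.667
  (0, 3.5): z = -28

The LP has an optimal solution: (0, 3.5) with z = -28.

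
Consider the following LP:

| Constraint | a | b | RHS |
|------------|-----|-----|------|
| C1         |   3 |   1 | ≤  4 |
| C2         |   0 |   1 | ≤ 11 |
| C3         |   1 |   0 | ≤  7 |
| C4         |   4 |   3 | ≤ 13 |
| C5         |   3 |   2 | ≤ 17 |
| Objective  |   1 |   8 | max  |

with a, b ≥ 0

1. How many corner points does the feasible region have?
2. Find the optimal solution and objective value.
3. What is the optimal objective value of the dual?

1. 3
2. a = 0, b = 4, z = 32
3. 32 (by strong duality, equal to the primal optimum)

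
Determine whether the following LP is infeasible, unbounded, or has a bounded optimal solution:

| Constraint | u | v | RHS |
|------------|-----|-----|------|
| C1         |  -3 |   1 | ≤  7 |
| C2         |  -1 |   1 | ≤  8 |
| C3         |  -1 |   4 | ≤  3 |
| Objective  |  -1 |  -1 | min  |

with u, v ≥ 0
Feasible point: (0, 0) satisfies every constraint, so the LP is feasible.
Direction d = (1, 0): for each constraint row a, a·d ≤ 0 —
  (-3)(1) + (1)(0) = -3 ≤ 0
  (-1)(1) + (1)(0) = -1 ≤ 0
  (-1)(1) + (4)(0) = -1 ≤ 0
and d ≥ 0, so (0, 0) + t·d stays feasible for every t ≥ 0. Along this ray z = -u - v changes by -1 per unit t, so z → −∞.

Unbounded — the objective can decrease without bound over the feasible region.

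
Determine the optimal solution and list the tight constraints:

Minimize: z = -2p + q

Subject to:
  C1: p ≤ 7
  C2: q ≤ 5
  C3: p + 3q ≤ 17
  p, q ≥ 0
Optimal: p = 7, q = 0
Slack at optimum:
  C1: slack = 0 (binding)
  C2: slack = 5
  C3: slack = 10
  p ≥ 0: p = 7
  q ≥ 0: q = 0 (binding)
Binding constraints: C1, q ≥ 0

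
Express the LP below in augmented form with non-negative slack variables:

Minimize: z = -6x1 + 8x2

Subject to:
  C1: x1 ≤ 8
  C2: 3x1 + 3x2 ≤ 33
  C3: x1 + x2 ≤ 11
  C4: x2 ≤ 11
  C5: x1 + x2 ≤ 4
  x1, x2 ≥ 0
min z = -6x1 + 8x2

s.t.
  x1 + s1 = 8
  3x1 + 3x2 + s2 = 33
  x1 + x2 + s3 = 11
  x2 + s4 = 11
  x1 + x2 + s5 = 4
  x1, x2, s1, s2, s3, s4, s5 ≥ 0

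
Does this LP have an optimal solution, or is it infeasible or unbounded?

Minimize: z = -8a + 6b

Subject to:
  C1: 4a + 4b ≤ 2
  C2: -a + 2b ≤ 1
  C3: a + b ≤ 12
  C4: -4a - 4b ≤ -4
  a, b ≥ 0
C1 requires 4a + 4b ≤ 2, while C4 (-4a - 4b ≤ -4) is equivalent to 4a + 4b ≥ 4. Together they would need 4 ≤ 4a + 4b ≤ 2, which is impossible since 4 > 2. No point satisfies all constraints.

The feasible region is empty; the LP is infeasible.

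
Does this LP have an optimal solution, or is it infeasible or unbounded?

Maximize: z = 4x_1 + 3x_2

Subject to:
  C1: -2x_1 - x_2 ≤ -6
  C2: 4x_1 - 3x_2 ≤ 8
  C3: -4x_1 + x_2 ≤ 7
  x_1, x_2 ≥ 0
Feasible point: (2, 2) satisfies every constraint, so the LP is feasible.
Direction d = (3, 4): for each constraint row a, a·d ≤ 0 —
  (-2)(3) + (-1)(4) = -10 ≤ 0
  (4)(3) + (-3)(4) = 0 ≤ 0
  (-4)(3) + (1)(4) = -8 ≤ 0
and d ≥ 0, so (2, 2) + t·d stays feasible for every t ≥ 0. Along this ray z = 4x_1 + 3x_2 changes by 24 per unit t, so z → +∞.

Unbounded — the objective can increase without bound over the feasible region.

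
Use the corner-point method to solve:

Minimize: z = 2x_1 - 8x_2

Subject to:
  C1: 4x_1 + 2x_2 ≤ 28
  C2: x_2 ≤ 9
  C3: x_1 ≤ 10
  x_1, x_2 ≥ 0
x_1 = 0, x_2 = 9, z = -72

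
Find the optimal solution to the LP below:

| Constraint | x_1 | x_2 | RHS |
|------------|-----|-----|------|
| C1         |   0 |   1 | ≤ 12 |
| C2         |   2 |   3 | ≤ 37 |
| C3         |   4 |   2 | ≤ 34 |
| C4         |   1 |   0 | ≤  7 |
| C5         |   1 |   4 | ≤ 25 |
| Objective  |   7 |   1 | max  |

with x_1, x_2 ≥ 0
Each vertex is the intersection of two constraint boundaries that also satisfies all remaining constraints:
  x_1 = 0 and x_2 = 0 → (0, 0)
  x_1 = 7 and x_2 = 0 → (7, 0)
  4x_1 + 2x_2 = 34 and x_1 = 7 → (7, 3)
  4x_1 + 2x_2 = 34 and x_1 + 4x_2 = 25 → (6.143, 4.714)
  x_1 + 4x_2 = 25 and x_1 = 0 → (0, 6.25)

Evaluating z = 7x_1 + x_2 at each vertex:
  (0, 0): z = 0
  (7, 0): z = 49
  (7, 3): z = 52
  (6.143, 4.714): z = 47.71
  (0, 6.25): z = 6.25

The maximum is at (7, 3) with z = 52.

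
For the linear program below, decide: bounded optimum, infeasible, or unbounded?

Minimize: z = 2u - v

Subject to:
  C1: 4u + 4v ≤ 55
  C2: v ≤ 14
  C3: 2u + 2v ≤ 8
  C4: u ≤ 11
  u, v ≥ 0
The point (0, 4) satisfies every constraint, so the LP is feasible; the constraints give u ≤ 11 and v ≤ 14, which with u, v ≥ 0 keep the feasible region inside a bounded box. A feasible, bounded LP attains a finite optimum at a vertex.

Evaluating z = 2u - v at each vertex:
  (0, 0): z = 0
  (4, 0): z = 8
  (0, 4): z = -4

Bounded optimum: z* = -4 at (0, 4).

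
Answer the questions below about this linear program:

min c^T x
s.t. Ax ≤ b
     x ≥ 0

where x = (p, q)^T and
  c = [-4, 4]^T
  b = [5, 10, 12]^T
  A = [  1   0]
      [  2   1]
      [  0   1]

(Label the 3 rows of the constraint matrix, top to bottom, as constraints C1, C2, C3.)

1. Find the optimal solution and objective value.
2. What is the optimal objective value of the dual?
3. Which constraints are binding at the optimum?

1. p = 5, q = 0, z = -20
2. -20 (by strong duality, equal to the primal optimum)
3. C1, C2, q ≥ 0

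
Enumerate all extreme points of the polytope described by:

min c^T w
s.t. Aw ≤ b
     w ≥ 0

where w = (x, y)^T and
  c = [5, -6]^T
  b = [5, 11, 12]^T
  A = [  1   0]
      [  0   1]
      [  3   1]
Each vertex is the intersection of two constraint boundaries that also satisfies all remaining constraints:
  x = 0 and y = 0 → (0, 0)
  3x + y = 12 and y = 0 → (4, 0)
  y = 11 and 3x + y = 12 → (0.3333, 11)
  y = 11 and x = 0 → (0, 11)

Vertices: (0, 0), (4, 0), (0.3333, 11), (0, 11)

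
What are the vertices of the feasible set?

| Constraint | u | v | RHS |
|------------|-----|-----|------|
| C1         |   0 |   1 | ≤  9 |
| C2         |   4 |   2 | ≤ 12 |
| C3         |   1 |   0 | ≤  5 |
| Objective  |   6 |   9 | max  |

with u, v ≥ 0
Each vertex is the intersection of two constraint boundaries that also satisfies all remaining constraints:
  u = 0 and v = 0 → (0, 0)
  4u + 2v = 12 and v = 0 → (3, 0)
  4u + 2v = 12 and u = 0 → (0, 6)

Vertices: (0, 0), (3, 0), (0, 6)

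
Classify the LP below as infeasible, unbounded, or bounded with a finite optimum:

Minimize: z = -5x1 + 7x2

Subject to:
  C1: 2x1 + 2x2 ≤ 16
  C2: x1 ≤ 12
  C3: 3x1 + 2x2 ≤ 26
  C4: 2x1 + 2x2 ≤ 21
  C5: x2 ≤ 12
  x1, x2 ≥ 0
The point (8, 0) satisfies every constraint, so the LP is feasible; the constraints give x1 ≤ 12 and x2 ≤ 12, which with x1, x2 ≥ 0 keep the feasible region inside a bounded box. A feasible, bounded LP attains a finite optimum at a vertex.

Feasible with finite optimum z* = -40 at (8, 0).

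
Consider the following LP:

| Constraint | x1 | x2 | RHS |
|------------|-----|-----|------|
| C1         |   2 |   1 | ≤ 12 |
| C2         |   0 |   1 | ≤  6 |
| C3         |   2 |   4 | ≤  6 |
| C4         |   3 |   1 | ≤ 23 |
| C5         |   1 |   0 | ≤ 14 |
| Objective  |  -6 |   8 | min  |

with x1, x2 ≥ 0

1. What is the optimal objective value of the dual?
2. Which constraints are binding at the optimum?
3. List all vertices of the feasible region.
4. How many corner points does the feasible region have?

1. -18 (by strong duality, equal to the primal optimum)
2. C3, x2 ≥ 0
3. (0, 0), (3, 0), (0, 1.5)
4. 3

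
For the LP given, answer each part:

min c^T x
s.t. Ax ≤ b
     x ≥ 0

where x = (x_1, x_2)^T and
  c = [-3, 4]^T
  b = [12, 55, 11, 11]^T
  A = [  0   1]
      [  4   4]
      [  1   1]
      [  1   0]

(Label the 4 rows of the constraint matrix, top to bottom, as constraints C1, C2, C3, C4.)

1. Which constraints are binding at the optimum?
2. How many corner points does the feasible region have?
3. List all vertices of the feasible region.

1. C3, C4, x_2 ≥ 0
2. 3
3. (0, 0), (11, 0), (0, 11)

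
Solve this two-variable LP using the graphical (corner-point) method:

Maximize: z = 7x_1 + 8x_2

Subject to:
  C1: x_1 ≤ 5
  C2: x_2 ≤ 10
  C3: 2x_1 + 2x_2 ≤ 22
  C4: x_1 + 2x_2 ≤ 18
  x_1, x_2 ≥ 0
Each vertex is the intersection of two constraint boundaries that also satisfies all remaining constraints:
  x_1 = 0 and x_2 = 0 → (0, 0)
  x_1 = 5 and x_2 = 0 → (5, 0)
  x_1 = 5 and 2x_1 + 2x_2 = 22 → (5, 6)
  2x_1 + 2x_2 = 22 and x_1 + 2x_2 = 18 → (4, 7)
  x_1 + 2x_2 = 18 and x_1 = 0 → (0, 9)

Evaluating z = 7x_1 + 8x_2 at each vertex:
  (0, 0): z = 0
  (5, 0): z = 35
  (5, 6): z = 83
  (4, 7): z = 84
  (0, 9): z = 72

The maximum is at (4, 7) with z = 84.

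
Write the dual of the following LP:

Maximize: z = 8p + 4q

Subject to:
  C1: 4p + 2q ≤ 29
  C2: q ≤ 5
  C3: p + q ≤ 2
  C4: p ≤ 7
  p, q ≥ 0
Minimize: z = 29y1 + 5y2 + 2y3 + 7y4

Subject to:
  C1: -4y1 - y3 - y4 ≤ -8
  C2: -2y1 - y2 - y3 ≤ -4
  y1, y2, y3, y4 ≥ 0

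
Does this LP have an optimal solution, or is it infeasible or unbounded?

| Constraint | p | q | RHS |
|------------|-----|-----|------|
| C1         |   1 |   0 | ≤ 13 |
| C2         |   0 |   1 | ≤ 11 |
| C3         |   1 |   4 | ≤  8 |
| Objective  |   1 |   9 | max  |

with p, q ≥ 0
The point (0, 2) satisfies every constraint, so the LP is feasible; the constraints give p ≤ 13 and q ≤ 11, which with p, q ≥ 0 keep the feasible region inside a bounded box. A feasible, bounded LP attains a finite optimum at a vertex.

Feasible with finite optimum z* = 18 at (0, 2).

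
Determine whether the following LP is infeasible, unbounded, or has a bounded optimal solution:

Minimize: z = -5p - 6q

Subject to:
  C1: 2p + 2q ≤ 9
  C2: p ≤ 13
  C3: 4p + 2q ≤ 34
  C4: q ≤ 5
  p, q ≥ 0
The point (0, 4.5) satisfies every constraint, so the LP is feasible; the constraints give p ≤ 13 and q ≤ 5, which with p, q ≥ 0 keep the feasible region inside a bounded box. A feasible, bounded LP attains a finite optimum at a vertex.

Evaluating z = -5p - 6q at each vertex:
  (0, 0): z = 0
  (4.5, 0): z = -22.5
  (0, 4.5): z = -27

Feasible with finite optimum z* = -27 at (0, 4.5).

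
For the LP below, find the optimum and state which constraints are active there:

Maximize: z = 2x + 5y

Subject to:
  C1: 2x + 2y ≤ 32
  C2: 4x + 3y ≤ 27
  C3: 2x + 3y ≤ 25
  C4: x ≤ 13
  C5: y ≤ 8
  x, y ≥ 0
Optimal: x = 0.5, y = 8
Binding: C3, C5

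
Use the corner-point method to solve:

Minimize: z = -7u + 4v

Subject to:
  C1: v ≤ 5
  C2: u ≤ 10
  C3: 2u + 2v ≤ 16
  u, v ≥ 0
Each vertex is the intersection of two constraint boundaries that also satisfies all remaining constraints:
  u = 0 and v = 0 → (0, 0)
  2u + 2v = 16 and v = 0 → (8, 0)
  v = 5 and 2u + 2v = 16 → (3, 5)
  v = 5 and u = 0 → (0, 5)

Evaluating z = -7u + 4v at each vertex:
  (0, 0): z = 0
  (8, 0): z = -56
  (3, 5): z = -1
  (0, 5): z = 20

The minimum is at (8, 0) with z = -56.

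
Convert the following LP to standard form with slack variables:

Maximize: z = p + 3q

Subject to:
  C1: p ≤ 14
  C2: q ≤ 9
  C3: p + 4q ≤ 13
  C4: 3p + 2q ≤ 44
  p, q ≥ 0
max z = p + 3q

s.t.
  p + s1 = 14
  q + s2 = 9
  p + 4q + s3 = 13
  3p + 2q + s4 = 44
  p, q, s1, s2, s3, s4 ≥ 0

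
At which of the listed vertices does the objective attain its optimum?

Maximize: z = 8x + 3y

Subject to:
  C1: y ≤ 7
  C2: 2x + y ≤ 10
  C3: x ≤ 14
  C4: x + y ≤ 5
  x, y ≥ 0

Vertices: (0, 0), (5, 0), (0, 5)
(5, 0) with z = 40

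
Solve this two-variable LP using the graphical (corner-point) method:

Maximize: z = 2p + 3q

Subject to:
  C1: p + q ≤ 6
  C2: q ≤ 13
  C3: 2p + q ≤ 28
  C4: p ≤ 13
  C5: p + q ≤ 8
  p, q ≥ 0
Each vertex is the intersection of two constraint boundaries that also satisfies all remaining constraints:
  p = 0 and q = 0 → (0, 0)
  p + q = 6 and q = 0 → (6, 0)
  p + q = 6 and p = 0 → (0, 6)

Evaluating z = 2p + 3q at each vertex:
  (0, 0): z = 0
  (6, 0): z = 12
  (0, 6): z = 18

The maximum is at (0, 6) with z = 18.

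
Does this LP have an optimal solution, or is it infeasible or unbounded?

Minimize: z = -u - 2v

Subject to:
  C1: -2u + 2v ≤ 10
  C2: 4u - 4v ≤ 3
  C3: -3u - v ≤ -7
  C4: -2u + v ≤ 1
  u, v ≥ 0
Feasible point: (2, 2) satisfies every constraint, so the LP is feasible.
Direction d = (1, 1): for each constraint row a, a·d ≤ 0 —
  (-2)(1) + (2)(1) = 0 ≤ 0
  (4)(1) + (-4)(1) = 0 ≤ 0
  (-3)(1) + (-1)(1) = -4 ≤ 0
  (-2)(1) + (1)(1) = -1 ≤ 0
and d ≥ 0, so (2, 2) + t·d stays feasible for every t ≥ 0. Along this ray z = -u - 2v changes by -3 per unit t, so z → −∞.

The LP is unbounded; z can be made arbitrarily small.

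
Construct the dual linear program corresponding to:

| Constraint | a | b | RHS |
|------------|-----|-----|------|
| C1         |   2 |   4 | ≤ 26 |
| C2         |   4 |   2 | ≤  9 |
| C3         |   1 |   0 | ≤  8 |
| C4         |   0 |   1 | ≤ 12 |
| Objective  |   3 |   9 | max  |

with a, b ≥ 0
Minimize: z = 26y1 + 9y2 + 8y3 + 12y4

Subject to:
  C1: -2y1 - 4y2 - y3 ≤ -3
  C2: -4y1 - 2y2 - y4 ≤ -9
  y1, y2, y3, y4 ≥ 0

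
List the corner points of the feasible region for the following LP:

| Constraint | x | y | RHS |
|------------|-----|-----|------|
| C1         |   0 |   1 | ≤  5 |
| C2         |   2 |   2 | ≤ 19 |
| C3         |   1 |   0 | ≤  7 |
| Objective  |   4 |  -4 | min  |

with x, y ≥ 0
Each vertex is the intersection of two constraint boundaries that also satisfies all remaining constraints:
  x = 0 and y = 0 → (0, 0)
  x = 7 and y = 0 → (7, 0)
  2x + 2y = 19 and x = 7 → (7, 2.5)
  y = 5 and 2x + 2y = 19 → (4.5, 5)
  y = 5 and x = 0 → (0, 5)

Vertices: (0, 0), (7, 0), (7, 2.5), (4.5, 5), (0, 5)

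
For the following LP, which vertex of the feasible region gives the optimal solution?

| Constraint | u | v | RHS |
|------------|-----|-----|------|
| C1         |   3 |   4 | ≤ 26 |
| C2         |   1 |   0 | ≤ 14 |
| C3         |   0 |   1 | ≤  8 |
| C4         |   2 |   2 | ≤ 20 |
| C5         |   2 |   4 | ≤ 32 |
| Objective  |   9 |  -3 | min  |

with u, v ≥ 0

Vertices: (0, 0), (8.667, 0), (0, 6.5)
Evaluating z = 9u - 3v at each vertex:
  (0, 0): z = 0
  (8.667, 0): z = 78
  (0, 6.5): z = -19.5

The smallest value is z = -19.5, attained at (0, 6.5).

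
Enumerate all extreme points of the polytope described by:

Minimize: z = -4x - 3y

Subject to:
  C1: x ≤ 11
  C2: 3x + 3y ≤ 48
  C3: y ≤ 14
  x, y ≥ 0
Each vertex is the intersection of two constraint boundaries that also satisfies all remaining constraints:
  x = 0 and y = 0 → (0, 0)
  x = 11 and y = 0 → (11, 0)
  x = 11 and 3x + 3y = 48 → (11, 5)
  3x + 3y = 48 and y = 14 → (2, 14)
  y = 14 and x = 0 → (0, 14)

Vertices: (0, 0), (11, 0), (11, 5), (2, 14), (0, 14)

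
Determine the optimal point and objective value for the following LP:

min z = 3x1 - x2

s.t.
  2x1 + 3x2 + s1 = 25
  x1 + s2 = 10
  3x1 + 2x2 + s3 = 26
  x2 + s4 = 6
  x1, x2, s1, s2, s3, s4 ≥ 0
x1 = 0, x2 = 6, z = -6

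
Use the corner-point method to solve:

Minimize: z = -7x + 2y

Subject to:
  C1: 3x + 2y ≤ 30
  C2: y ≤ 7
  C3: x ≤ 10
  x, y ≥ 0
x = 10, y = 0, z = -70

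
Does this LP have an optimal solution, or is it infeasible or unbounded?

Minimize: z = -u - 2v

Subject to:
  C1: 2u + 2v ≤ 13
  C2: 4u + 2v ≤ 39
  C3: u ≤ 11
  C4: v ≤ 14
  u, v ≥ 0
The point (0, 6.5) satisfies every constraint, so the LP is feasible; the constraints give u ≤ 11 and v ≤ 14, which with u, v ≥ 0 keep the feasible region inside a bounded box. A feasible, bounded LP attains a finite optimum at a vertex.

Bounded optimum: z* = -13 at (0, 6.5).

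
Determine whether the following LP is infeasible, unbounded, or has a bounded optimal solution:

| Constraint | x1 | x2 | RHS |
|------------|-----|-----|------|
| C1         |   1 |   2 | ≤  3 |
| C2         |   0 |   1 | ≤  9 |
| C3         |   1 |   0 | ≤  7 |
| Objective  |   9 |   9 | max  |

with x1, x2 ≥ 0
The point (3, 0) satisfies every constraint, so the LP is feasible; the constraints give x1 ≤ 7 and x2 ≤ 9, which with x1, x2 ≥ 0 keep the feasible region inside a bounded box. A feasible, bounded LP attains a finite optimum at a vertex.

Bounded optimum: z* = 27 at (3, 0).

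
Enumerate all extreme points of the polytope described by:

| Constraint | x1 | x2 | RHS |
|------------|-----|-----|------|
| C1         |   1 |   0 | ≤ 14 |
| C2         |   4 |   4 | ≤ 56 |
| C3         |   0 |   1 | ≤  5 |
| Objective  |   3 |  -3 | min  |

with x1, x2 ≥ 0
Each vertex is the intersection of two constraint boundaries that also satisfies all remaining constraints:
  x1 = 0 and x2 = 0 → (0, 0)
  x1 = 14 and 4x1 + 4x2 = 56 → (14, 0)
  4x1 + 4x2 = 56 and x2 = 5 → (9, 5)
  x2 = 5 and x1 = 0 → (0, 5)

Vertices: (0, 0), (14, 0), (9, 5), (0, 5)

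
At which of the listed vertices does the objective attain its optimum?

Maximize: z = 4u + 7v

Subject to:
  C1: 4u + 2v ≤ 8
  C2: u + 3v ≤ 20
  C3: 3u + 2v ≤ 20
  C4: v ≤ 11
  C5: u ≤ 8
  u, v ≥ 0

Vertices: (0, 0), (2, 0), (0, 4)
(0, 4) with z = 28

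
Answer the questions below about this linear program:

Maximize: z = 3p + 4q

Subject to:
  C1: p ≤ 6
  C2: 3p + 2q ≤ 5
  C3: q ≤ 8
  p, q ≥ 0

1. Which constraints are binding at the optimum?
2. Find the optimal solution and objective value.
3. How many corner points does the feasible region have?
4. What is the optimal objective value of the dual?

1. C2, p ≥ 0
2. p = 0, q = 2.5, z = 10
3. 3
4. 10 (by strong duality, equal to the primal optimum)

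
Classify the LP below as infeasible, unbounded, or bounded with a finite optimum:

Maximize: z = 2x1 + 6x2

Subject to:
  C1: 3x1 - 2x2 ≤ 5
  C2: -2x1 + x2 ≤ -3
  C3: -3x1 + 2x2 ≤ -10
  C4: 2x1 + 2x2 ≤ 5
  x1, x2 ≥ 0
C1 requires 3x1 - 2x2 ≤ 5, while C3 (-3x1 + 2x2 ≤ -10) is equivalent to 3x1 - 2x2 ≥ 10. Together they would need 10 ≤ 3x1 - 2x2 ≤ 5, which is impossible since 10 > 5. No point satisfies all constraints.

The feasible region is empty; the LP is infeasible.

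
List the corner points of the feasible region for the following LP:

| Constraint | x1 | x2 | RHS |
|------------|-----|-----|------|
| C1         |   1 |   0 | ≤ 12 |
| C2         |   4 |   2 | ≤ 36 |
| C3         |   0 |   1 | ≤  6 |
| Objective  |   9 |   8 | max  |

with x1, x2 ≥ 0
Each vertex is the intersection of two constraint boundaries that also satisfies all remaining constraints:
  x1 = 0 and x2 = 0 → (0, 0)
  4x1 + 2x2 = 36 and x2 = 0 → (9, 0)
  4x1 + 2x2 = 36 and x2 = 6 → (6, 6)
  x2 = 6 and x1 = 0 → (0, 6)

Vertices: (0, 0), (9, 0), (6, 6), (0, 6)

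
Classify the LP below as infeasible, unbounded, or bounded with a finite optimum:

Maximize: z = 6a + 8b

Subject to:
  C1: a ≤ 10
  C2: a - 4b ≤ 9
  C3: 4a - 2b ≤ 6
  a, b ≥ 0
Feasible point: (0, 0) satisfies every constraint, so the LP is feasible.
Direction d = (0, 1): for each constraint row a, a·d ≤ 0 —
  (1)(0) + (0)(1) = 0 ≤ 0
  (1)(0) + (-4)(1) = -4 ≤ 0
  (4)(0) + (-2)(1) = -2 ≤ 0
and d ≥ 0, so (0, 0) + t·d stays feasible for every t ≥ 0. Along this ray z = 6a + 8b changes by 8 per unit t, so z → +∞.

The LP is unbounded; z can be made arbitrarily large.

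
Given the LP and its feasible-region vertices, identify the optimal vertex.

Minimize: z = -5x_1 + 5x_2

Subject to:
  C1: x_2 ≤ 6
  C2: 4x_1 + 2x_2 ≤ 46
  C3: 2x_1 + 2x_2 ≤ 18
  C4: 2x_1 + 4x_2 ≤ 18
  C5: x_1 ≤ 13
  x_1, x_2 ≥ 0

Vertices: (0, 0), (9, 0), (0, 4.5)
(9, 0) with z = -45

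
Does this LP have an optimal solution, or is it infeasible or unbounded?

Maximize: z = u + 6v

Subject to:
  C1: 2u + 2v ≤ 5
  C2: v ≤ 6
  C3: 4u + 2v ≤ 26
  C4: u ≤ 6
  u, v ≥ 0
The point (0, 2.5) satisfies every constraint, so the LP is feasible; the constraints give u ≤ 6 and v ≤ 6, which with u, v ≥ 0 keep the feasible region inside a bounded box. A feasible, bounded LP attains a finite optimum at a vertex.

Evaluating z = u + 6v at each vertex:
  (0, 0): z = 0
  (2.5, 0): z = 2.5
  (0, 2.5): z = 15

Feasible with finite optimum z* = 15 at (0, 2.5).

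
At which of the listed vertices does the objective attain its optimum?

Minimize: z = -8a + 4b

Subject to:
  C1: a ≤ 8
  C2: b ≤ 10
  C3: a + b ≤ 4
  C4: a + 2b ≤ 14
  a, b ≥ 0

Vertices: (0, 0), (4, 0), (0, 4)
(4, 0) with z = -32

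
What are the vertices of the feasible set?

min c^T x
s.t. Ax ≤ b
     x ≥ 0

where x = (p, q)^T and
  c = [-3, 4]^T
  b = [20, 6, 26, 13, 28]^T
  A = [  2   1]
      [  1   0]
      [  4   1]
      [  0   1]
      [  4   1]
Each vertex is the intersection of two constraint boundaries that also satisfies all remaining constraints:
  p = 0 and q = 0 → (0, 0)
  p = 6 and q = 0 → (6, 0)
  p = 6 and 4p + q = 26 → (6, 2)
  4p + q = 26 and q = 13 → (3.25, 13)
  q = 13 and p = 0 → (0, 13)

Vertices: (0, 0), (6, 0), (6, 2), (3.25, 13), (0, 13)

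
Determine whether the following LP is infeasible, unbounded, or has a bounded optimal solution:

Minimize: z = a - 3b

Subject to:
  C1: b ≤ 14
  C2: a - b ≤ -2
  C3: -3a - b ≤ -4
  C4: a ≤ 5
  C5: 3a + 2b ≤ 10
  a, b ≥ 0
The point (0, 5) satisfies every constraint, so the LP is feasible; the constraints give a ≤ 5 and b ≤ 14, which with a, b ≥ 0 keep the feasible region inside a bounded box. A feasible, bounded LP attains a finite optimum at a vertex.

The LP has an optimal solution: (0, 5) with z = -15.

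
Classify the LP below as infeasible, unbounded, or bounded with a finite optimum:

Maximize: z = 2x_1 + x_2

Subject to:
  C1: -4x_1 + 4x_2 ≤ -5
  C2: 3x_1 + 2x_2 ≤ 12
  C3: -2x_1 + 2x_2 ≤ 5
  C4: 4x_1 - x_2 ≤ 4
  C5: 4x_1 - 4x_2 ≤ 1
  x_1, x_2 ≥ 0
C5 requires 4x_1 - 4x_2 ≤ 1, while C1 (-4x_1 + 4x_2 ≤ -5) is equivalent to 4x_1 - 4x_2 ≥ 5. Together they would need 5 ≤ 4x_1 - 4x_2 ≤ 1, which is impossible since 5 > 1. No point satisfies all constraints.

The feasible region is empty; the LP is infeasible.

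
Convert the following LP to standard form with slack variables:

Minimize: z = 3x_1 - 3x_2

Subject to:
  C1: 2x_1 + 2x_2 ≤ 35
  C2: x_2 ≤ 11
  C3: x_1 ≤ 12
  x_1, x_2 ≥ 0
min z = 3x_1 - 3x_2

s.t.
  2x_1 + 2x_2 + s1 = 35
  x_2 + s2 = 11
  x_1 + s3 = 12
  x_1, x_2, s1, s2, s3 ≥ 0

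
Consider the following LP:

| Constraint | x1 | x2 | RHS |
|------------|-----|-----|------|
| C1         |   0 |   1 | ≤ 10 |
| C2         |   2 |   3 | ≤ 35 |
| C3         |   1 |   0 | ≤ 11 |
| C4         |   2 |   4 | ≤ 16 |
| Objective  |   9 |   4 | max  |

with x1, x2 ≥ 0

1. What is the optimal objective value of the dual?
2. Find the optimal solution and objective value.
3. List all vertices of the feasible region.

1. 72 (by strong duality, equal to the primal optimum)
2. x1 = 8, x2 = 0, z = 72
3. (0, 0), (8, 0), (0, 4)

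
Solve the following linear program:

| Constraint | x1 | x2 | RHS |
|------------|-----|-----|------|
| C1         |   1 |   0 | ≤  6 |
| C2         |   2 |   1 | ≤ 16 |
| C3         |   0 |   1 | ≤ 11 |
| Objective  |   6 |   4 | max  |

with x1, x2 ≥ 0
Each vertex is the intersection of two constraint boundaries that also satisfies all remaining constraints:
  x1 = 0 and x2 = 0 → (0, 0)
  x1 = 6 and x2 = 0 → (6, 0)
  x1 = 6 and 2x1 + x2 = 16 → (6, 4)
  2x1 + x2 = 16 and x2 = 11 → (2.5, 11)
  x2 = 11 and x1 = 0 → (0, 11)

Evaluating z = 6x1 + 4x2 at each vertex:
  (0, 0): z = 0
  (6, 0): z = 36
  (6, 4): z = 52
  (2.5, 11): z = 59
  (0, 11): z = 44

The maximum is at (2.5, 11) with z = 59.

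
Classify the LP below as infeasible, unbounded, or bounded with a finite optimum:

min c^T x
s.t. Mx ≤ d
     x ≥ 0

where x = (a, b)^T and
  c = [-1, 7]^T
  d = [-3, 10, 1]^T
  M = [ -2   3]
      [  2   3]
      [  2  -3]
One constraint requires 2a - 3b ≤ 1, while the constraint -2a + 3b ≤ -3 is equivalent to 2a - 3b ≥ 3. Together they would need 3 ≤ 2a - 3b ≤ 1, which is impossible since 3 > 1. No point satisfies all constraints.

Infeasible: no point satisfies all constraints simultaneously.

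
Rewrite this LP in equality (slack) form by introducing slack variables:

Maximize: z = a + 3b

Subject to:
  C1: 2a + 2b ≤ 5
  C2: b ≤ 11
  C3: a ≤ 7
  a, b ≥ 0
max z = a + 3b

s.t.
  2a + 2b + s1 = 5
  b + s2 = 11
  a + s3 = 7
  a, b, s1, s2, s3 ≥ 0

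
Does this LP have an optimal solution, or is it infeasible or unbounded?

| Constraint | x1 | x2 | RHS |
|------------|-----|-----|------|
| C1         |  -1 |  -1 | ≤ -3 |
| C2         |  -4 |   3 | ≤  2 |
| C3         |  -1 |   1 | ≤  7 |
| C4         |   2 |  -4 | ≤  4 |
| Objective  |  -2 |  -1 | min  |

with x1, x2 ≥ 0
Feasible point: (1, 2) satisfies every constraint, so the LP is feasible.
Direction d = (1, 1): for each constraint row a, a·d ≤ 0 —
  (-1)(1) + (-1)(1) = -2 ≤ 0
  (-4)(1) + (3)(1) = -1 ≤ 0
  (-1)(1) + (1)(1) = 0 ≤ 0
  (2)(1) + (-4)(1) = -2 ≤ 0
and d ≥ 0, so (1, 2) + t·d stays feasible for every t ≥ 0. Along this ray z = -2x1 - x2 changes by -3 per unit t, so z → −∞.

Unbounded: there is a feasible ray along which z → −∞.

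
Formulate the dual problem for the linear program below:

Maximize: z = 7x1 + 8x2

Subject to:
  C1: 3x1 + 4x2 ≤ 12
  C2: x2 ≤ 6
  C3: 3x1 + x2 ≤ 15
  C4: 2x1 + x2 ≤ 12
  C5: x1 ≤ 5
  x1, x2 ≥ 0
Minimize: z = 12y1 + 6y2 + 15y3 + 12y4 + 5y5

Subject to:
  C1: -3y1 - 3y3 - 2y4 - y5 ≤ -7
  C2: -4y1 - y2 - y3 - y4 ≤ -8
  y1, y2, y3, y4, y5 ≥ 0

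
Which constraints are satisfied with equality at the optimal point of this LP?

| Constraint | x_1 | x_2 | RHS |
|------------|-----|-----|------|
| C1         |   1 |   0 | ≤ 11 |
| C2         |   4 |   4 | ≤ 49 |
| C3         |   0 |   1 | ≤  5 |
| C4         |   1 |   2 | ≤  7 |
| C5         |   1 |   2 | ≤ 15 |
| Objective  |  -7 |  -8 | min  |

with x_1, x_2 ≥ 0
Optimal: x_1 = 7, x_2 = 0
Slack at optimum:
  C1: slack = 4
  C2: slack = 21
  C3: slack = 5
  C4: slack = 0 (binding)
  C5: slack = 8
  x_1 ≥ 0: x_1 = 7
  x_2 ≥ 0: x_2 = 0 (binding)
Binding constraints: C4, x_2 ≥ 0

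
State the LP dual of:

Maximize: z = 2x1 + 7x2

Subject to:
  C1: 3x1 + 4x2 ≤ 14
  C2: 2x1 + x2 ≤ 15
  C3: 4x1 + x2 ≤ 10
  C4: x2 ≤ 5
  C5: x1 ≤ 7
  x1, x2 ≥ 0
Minimize: z = 14y1 + 15y2 + 10y3 + 5y4 + 7y5

Subject to:
  C1: -3y1 - 2y2 - 4y3 - y5 ≤ -2
  C2: -4y1 - y2 - y3 - y4 ≤ -7
  y1, y2, y3, y4, y5 ≥ 0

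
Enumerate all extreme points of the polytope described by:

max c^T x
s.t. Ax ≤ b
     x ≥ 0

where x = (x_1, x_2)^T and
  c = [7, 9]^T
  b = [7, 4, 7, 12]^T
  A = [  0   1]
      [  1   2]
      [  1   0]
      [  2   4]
Each vertex is the intersection of two constraint boundaries that also satisfies all remaining constraints:
  x_1 = 0 and x_2 = 0 → (0, 0)
  x_1 + 2x_2 = 4 and x_2 = 0 → (4, 0)
  x_1 + 2x_2 = 4 and x_1 = 0 → (0, 2)

Vertices: (0, 0), (4, 0), (0, 2)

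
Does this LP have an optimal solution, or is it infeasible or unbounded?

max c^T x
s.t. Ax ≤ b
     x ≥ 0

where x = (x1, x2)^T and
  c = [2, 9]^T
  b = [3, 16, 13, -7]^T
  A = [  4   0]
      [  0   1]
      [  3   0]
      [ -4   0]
One constraint requires 4x1 ≤ 3, while the constraint -4x1 ≤ -7 is equivalent to 4x1 ≥ 7. Together they would need 7 ≤ 4x1 ≤ 3, which is impossible since 7 > 3. No point satisfies all constraints.

Infeasible — the constraint set is empty.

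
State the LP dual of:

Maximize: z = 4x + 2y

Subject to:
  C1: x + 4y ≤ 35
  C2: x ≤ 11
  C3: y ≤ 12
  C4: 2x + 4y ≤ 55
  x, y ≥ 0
Minimize: z = 35y1 + 11y2 + 12y3 + 55y4

Subject to:
  C1: -y1 - y2 - 2y4 ≤ -4
  C2: -4y1 - y3 - 4y4 ≤ -2
  y1, y2, y3, y4 ≥ 0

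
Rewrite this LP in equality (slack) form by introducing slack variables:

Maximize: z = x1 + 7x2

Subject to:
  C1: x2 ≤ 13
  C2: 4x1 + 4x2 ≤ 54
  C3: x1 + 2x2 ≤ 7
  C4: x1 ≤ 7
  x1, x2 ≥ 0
max z = x1 + 7x2

s.t.
  x2 + s1 = 13
  4x1 + 4x2 + s2 = 54
  x1 + 2x2 + s3 = 7
  x1 + s4 = 7
  x1, x2, s1, s2, s3, s4 ≥ 0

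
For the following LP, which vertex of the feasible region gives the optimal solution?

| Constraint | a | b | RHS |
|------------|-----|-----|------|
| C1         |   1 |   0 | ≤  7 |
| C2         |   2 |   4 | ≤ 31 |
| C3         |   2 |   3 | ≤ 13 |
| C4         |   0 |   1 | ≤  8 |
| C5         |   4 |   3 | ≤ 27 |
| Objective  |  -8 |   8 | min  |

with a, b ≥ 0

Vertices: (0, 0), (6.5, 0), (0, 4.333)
Evaluating z = -8a + 8b at each vertex:
  (0, 0): z = 0
  (6.5, 0): z = -52
  (0, 4.333): z = 34.67

The smallest value is z = -52, attained at (6.5, 0).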